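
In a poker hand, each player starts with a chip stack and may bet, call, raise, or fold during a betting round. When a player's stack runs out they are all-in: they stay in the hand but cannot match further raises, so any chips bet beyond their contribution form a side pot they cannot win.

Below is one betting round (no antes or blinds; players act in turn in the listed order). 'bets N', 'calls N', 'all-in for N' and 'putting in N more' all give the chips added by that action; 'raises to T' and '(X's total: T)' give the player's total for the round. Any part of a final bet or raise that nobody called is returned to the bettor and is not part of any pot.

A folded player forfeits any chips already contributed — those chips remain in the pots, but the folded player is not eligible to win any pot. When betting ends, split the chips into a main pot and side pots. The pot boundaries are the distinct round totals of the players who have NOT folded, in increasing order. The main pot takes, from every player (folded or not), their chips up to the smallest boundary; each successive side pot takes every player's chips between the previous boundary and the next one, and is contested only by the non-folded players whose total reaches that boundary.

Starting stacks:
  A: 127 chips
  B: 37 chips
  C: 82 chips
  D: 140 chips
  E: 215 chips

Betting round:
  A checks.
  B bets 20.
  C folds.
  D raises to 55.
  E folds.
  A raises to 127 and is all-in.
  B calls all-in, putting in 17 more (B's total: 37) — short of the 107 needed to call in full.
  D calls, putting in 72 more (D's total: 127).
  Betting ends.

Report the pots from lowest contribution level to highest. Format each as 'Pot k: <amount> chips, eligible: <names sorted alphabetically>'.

Contributions: A=127, B=37, D=127
Folded: C, E
Pot levels (distinct totals of non-folded players): 37, 127
Layer 1-37: 37 each from A, B, D = 37*3 = 111 chips; eligible A, B, D
Layer 38-127: 90 each from A, D = 90*2 = 180 chips; eligible A, D

Pot 1: 111 chips, eligible: A, B, D
Pot 2: 180 chips, eligible: A, D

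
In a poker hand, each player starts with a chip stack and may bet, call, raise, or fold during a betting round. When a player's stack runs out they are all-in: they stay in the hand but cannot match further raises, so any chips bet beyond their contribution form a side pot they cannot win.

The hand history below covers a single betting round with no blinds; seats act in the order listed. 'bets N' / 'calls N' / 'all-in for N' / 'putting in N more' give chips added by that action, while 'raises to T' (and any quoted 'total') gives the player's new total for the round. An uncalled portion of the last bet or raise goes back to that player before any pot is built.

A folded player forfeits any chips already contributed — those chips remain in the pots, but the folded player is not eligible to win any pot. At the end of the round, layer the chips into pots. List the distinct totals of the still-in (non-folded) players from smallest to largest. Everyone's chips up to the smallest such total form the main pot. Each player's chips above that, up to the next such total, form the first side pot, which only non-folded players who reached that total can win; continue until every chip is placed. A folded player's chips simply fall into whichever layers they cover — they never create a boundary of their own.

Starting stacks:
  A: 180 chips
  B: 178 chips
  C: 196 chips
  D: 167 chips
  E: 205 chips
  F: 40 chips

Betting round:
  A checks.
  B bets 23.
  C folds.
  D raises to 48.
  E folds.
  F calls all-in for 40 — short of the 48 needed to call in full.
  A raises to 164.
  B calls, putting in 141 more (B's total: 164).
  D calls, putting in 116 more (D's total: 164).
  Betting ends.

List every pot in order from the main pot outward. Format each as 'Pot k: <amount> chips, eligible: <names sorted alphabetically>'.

Pot 1: 160 chips, eligible: A, B, D, F
Pot 2: 372 chips, eligible: A, B, D

Derivation:
Contributions: A=164, B=164, D=164, F=40
Folded: C, E
Pot levels (distinct totals of non-folded players): 40, 164
Layer 1-40: 40 each from A, B, D, F = 40*4 = 160 chips; eligible A, B, D, F
Layer 41-164: 124 each from A, B, D = 124*3 = 372 chips; eligible A, B, D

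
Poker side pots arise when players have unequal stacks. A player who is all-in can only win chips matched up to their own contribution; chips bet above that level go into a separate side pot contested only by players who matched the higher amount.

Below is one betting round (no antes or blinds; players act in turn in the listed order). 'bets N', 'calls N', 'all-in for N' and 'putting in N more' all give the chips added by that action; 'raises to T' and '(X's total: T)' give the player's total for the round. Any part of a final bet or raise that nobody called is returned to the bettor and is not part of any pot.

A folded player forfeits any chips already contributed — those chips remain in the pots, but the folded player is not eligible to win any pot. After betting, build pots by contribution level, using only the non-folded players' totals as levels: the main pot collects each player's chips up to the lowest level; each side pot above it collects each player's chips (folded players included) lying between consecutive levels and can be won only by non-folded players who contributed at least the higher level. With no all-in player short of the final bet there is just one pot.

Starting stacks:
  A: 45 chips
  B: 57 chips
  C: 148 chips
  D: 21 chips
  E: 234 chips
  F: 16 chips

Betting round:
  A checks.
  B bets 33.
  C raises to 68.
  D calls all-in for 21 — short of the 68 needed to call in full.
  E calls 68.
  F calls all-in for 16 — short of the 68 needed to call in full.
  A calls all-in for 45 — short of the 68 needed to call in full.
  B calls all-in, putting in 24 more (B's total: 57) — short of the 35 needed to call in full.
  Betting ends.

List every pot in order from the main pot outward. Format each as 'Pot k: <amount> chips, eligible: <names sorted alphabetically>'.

Pot 1: 96 chips, eligible: A, B, C, D, E, F
Pot 2: 25 chips, eligible: A, B, C, D, E
Pot 3: 96 chips, eligible: A, B, C, E
Pot 4: 36 chips, eligible: B, C, E
Pot 5: 22 chips, eligible: C, E

Derivation:
Contributions: A=45, B=57, C=68, D=21, E=68, F=16
Pot levels (distinct totals of non-folded players): 16, 21, 45, 57, 68
Layer 1-16: 16 each from A, B, C, D, E, F = 16*6 = 96 chips; eligible A, B, C, D, E, F
Layer 17-21: 5 each from A, B, C, D, E = 5*5 = 25 chips; eligible A, B, C, D, E
Layer 22-45: 24 each from A, B, C, E = 24*4 = 96 chips; eligible A, B, C, E
Layer 46-57: 12 each from B, C, E = 12*3 = 36 chips; eligible B, C, E
Layer 58-68: 11 each from C, E = 11*2 = 22 chips; eligible C, E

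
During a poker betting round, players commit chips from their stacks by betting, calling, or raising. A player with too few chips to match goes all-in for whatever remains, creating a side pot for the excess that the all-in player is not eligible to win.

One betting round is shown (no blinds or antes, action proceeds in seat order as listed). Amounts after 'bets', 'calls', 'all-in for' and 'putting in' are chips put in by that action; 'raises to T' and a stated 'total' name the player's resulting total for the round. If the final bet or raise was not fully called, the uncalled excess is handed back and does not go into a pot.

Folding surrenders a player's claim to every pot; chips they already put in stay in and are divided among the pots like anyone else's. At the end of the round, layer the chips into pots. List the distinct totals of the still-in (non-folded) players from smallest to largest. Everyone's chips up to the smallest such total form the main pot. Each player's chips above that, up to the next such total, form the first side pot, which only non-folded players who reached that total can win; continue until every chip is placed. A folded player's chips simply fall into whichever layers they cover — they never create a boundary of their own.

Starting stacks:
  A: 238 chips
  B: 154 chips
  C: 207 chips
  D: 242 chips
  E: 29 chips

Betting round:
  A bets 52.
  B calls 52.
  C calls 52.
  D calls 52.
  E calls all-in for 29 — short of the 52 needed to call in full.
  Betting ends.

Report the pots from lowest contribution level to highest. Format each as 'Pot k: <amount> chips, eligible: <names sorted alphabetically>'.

Contributions: A=52, B=52, C=52, D=52, E=29
Pot levels (distinct totals of non-folded players): 29, 52
Layer 1-29: 29 each from A, B, C, D, E = 29*5 = 145 chips; eligible A, B, C, D, E
Layer 30-52: 23 each from A, B, C, D = 23*4 = 92 chips; eligible A, B, C, D

Pot 1: 145 chips, eligible: A, B, C, D, E
Pot 2: 92 chips, eligible: A, B, C, D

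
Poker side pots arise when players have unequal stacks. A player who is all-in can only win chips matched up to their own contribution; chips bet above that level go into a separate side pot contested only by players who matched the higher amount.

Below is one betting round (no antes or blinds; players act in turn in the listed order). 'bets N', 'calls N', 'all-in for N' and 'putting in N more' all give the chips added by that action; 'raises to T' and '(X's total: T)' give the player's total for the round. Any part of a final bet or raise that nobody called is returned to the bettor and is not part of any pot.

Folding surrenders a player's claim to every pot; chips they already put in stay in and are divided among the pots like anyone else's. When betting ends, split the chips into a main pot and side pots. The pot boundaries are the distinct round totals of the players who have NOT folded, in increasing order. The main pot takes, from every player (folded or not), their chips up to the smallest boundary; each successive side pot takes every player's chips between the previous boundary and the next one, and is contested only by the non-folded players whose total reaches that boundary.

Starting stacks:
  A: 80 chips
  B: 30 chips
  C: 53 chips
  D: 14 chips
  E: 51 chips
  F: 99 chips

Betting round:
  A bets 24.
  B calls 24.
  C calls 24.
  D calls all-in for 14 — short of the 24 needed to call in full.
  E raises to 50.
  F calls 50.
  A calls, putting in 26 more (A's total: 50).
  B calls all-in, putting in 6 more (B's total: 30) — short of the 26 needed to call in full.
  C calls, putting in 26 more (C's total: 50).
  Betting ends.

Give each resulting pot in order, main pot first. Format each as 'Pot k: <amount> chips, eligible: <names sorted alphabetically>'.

Pot 1: 84 chips, eligible: A, B, C, D, E, F
Pot 2: 80 chips, eligible: A, B, C, E, F
Pot 3: 80 chips, eligible: A, C, E, F

Derivation:
Contributions: A=50, B=30, C=50, D=14, E=50, F=50
Pot levels (distinct totals of non-folded players): 14, 30, 50
Layer 1-14: 14 each from A, B, C, D, E, F = 14*6 = 84 chips; eligible A, B, C, D, E, F
Layer 15-30: 16 each from A, B, C, E, F = 16*5 = 80 chips; eligible A, B, C, E, F
Layer 31-50: 20 each from A, C, E, F = 20*4 = 80 chips; eligible A, C, E, F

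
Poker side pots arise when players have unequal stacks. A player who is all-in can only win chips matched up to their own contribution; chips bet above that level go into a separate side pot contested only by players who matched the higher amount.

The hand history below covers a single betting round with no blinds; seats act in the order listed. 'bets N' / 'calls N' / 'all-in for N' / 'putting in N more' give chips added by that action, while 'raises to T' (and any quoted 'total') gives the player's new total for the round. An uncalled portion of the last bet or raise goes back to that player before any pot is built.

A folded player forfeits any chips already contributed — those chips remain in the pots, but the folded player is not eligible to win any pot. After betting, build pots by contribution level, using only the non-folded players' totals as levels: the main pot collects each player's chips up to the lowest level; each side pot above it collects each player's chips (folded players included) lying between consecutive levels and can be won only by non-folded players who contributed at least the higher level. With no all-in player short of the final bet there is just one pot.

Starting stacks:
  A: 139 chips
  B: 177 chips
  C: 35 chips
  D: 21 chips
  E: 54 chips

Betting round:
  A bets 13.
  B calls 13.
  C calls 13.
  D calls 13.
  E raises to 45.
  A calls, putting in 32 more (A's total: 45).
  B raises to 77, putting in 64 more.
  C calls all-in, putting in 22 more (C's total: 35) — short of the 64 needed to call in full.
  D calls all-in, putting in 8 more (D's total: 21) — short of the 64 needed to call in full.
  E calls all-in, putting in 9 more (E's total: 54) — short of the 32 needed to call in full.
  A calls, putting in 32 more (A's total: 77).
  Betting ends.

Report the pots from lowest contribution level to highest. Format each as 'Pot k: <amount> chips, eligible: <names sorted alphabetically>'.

Pot 1: 105 chips, eligible: A, B, C, D, E
Pot 2: 56 chips, eligible: A, B, C, E
Pot 3: 57 chips, eligible: A, B, E
Pot 4: 46 chips, eligible: A, B

Derivation:
Contributions: A=77, B=77, C=35, D=21, E=54
Pot levels (distinct totals of non-folded players): 21, 35, 54, 77
Layer 1-21: 21 each from A, B, C, D, E = 21*5 = 105 chips; eligible A, B, C, D, E
Layer 22-35: 14 each from A, B, C, E = 14*4 = 56 chips; eligible A, B, C, E
Layer 36-54: 19 each from A, B, E = 19*3 = 57 chips; eligible A, B, E
Layer 55-77: 23 each from A, B = 23*2 = 46 chips; eligible A, B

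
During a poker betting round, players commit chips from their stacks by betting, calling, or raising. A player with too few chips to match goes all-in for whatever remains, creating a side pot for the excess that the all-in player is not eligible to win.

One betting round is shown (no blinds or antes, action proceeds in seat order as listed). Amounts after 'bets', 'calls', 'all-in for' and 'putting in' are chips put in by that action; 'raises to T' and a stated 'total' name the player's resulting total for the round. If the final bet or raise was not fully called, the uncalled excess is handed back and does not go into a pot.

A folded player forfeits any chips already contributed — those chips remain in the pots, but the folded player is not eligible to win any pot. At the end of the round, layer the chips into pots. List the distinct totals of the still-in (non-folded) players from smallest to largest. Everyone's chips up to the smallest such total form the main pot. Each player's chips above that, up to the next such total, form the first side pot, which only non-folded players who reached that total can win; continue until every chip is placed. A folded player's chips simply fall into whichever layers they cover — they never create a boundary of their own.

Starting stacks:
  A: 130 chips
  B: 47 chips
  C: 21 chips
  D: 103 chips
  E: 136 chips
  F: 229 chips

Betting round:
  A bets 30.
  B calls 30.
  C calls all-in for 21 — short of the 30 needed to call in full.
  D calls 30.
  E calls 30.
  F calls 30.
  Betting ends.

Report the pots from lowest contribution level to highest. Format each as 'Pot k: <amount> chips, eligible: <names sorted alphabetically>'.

Pot 1: 126 chips, eligible: A, B, C, D, E, F
Pot 2: 45 chips, eligible: A, B, D, E, F

Derivation:
Contributions: A=30, B=30, C=21, D=30, E=30, F=30
Pot levels (distinct totals of non-folded players): 21, 30
Layer 1-21: 21 each from A, B, C, D, E, F = 21*6 = 126 chips; eligible A, B, C, D, E, F
Layer 22-30: 9 each from A, B, D, E, F = 9*5 = 45 chips; eligible A, B, D, E, F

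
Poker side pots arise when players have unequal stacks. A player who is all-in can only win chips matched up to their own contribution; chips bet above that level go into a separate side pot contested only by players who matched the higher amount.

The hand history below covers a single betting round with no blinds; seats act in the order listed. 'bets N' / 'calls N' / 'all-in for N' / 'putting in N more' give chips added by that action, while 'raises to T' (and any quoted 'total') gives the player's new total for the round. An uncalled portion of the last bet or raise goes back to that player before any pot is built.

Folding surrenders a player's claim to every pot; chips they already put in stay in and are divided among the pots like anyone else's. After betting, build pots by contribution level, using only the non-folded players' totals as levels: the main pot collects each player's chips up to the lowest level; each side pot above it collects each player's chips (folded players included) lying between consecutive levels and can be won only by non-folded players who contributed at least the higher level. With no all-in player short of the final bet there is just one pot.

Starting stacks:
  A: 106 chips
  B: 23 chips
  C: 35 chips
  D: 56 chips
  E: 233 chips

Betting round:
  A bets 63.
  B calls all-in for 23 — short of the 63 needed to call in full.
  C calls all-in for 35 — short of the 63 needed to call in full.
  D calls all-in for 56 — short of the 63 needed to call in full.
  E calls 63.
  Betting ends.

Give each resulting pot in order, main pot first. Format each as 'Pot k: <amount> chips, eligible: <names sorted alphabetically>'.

Pot 1: 115 chips, eligible: A, B, C, D, E
Pot 2: 48 chips, eligible: A, C, D, E
Pot 3: 63 chips, eligible: A, D, E
Pot 4: 14 chips, eligible: A, E

Derivation:
Contributions: A=63, B=23, C=35, D=56, E=63
Pot levels (distinct totals of non-folded players): 23, 35, 56, 63
Layer 1-23: 23 each from A, B, C, D, E = 23*5 = 115 chips; eligible A, B, C, D, E
Layer 24-35: 12 each from A, C, D, E = 12*4 = 48 chips; eligible A, C, D, E
Layer 36-56: 21 each from A, D, E = 21*3 = 63 chips; eligible A, D, E
Layer 57-63: 7 each from A, E = 7*2 = 14 chips; eligible A, E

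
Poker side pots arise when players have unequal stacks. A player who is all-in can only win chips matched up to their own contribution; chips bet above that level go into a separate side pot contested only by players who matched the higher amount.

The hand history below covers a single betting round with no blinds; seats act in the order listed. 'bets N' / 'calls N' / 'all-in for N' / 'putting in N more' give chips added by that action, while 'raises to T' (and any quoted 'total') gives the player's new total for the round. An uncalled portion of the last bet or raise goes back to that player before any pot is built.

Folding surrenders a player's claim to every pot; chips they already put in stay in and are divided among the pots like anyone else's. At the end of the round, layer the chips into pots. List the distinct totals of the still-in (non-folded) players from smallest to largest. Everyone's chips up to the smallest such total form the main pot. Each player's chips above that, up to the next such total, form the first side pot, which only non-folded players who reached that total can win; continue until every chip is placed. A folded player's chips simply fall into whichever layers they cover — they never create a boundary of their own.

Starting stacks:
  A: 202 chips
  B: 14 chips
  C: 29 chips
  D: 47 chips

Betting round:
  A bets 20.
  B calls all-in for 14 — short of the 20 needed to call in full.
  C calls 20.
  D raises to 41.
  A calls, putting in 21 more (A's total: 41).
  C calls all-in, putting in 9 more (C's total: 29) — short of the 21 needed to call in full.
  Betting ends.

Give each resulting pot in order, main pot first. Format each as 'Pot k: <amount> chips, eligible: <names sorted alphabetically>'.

Contributions: A=41, B=14, C=29, D=41
Pot levels (distinct totals of non-folded players): 14, 29, 41
Layer 1-14: 14 each from A, B, C, D = 14*4 = 56 chips; eligible A, B, C, D
Layer 15-29: 15 each from A, C, D = 15*3 = 45 chips; eligible A, C, D
Layer 30-41: 12 each from A, D = 12*2 = 24 chips; eligible A, D

Pot 1: 56 chips, eligible: A, B, C, D
Pot 2: 45 chips, eligible: A, C, D
Pot 3: 24 chips, eligible: A, D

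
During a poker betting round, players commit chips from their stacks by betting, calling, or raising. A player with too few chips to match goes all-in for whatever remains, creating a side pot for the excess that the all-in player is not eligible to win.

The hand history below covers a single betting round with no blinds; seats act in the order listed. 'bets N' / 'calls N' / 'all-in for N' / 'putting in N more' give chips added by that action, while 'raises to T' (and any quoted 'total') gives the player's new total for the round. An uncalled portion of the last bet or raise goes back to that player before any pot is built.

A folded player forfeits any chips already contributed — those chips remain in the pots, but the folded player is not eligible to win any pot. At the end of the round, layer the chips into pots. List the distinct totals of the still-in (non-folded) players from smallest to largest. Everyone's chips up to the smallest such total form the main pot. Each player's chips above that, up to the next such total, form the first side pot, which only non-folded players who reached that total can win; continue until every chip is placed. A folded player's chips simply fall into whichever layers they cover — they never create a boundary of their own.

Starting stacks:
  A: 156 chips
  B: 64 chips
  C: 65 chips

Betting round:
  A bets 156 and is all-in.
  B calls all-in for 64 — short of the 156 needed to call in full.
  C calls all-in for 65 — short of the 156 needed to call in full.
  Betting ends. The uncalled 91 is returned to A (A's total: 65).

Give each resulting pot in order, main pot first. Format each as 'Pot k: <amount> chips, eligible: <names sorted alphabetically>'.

Pot 1: 192 chips, eligible: A, B, C
Pot 2: 2 chips, eligible: A, C

Derivation:
Contributions (after 91 returned to A): A=65, B=64, C=65
Pot levels (distinct totals of non-folded players): 64, 65
Layer 1-64: 64 each from A, B, C = 64*3 = 192 chips; eligible A, B, C
Layer 65-65: 1 each from A, C = 1*2 = 2 chips; eligible A, C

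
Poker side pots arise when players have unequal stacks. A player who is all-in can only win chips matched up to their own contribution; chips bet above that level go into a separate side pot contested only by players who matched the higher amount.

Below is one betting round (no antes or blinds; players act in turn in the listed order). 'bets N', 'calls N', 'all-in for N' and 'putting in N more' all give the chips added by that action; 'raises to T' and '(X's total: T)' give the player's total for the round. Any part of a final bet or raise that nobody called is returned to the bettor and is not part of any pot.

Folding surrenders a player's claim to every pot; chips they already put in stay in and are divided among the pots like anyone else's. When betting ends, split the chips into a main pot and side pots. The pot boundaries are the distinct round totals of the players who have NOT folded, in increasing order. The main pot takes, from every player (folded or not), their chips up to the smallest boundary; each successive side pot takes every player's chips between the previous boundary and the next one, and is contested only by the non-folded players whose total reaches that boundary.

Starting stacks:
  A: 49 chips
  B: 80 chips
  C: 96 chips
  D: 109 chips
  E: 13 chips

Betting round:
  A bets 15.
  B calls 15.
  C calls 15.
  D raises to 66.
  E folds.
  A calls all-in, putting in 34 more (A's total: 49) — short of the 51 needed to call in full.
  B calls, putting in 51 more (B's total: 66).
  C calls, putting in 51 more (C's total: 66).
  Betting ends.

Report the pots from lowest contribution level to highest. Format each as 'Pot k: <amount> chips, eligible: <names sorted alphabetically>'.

Pot 1: 196 chips, eligible: A, B, C, D
Pot 2: 51 chips, eligible: B, C, D

Derivation:
Contributions: A=49, B=66, C=66, D=66
Folded: E
Pot levels (distinct totals of non-folded players): 49, 66
Layer 1-49: 49 each from A, B, C, D = 49*4 = 196 chips; eligible A, B, C, D
Layer 50-66: 17 each from B, C, D = 17*3 = 51 chips; eligible B, C, D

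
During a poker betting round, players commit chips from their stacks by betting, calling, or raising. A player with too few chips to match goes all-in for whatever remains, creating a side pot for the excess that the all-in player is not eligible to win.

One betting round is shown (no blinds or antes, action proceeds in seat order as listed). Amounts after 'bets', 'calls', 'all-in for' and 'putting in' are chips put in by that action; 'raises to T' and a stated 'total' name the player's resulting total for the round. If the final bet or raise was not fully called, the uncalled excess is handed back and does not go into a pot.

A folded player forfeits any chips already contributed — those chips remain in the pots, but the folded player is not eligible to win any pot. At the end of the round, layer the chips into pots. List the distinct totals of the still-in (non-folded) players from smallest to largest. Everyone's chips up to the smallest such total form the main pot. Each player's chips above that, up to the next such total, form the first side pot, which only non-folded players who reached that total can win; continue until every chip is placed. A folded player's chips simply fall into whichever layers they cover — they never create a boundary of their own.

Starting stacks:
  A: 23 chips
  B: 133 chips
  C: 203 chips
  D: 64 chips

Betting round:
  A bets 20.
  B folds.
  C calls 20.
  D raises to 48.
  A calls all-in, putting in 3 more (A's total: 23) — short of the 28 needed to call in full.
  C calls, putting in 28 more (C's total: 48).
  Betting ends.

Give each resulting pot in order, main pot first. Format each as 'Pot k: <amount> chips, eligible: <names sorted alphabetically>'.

Pot 1: 69 chips, eligible: A, C, D
Pot 2: 50 chips, eligible: C, D

Derivation:
Contributions: A=23, C=48, D=48
Folded: B
Pot levels (distinct totals of non-folded players): 23, 48
Layer 1-23: 23 each from A, C, D = 23*3 = 69 chips; eligible A, C, D
Layer 24-48: 25 each from C, D = 25*2 = 50 chips; eligible C, D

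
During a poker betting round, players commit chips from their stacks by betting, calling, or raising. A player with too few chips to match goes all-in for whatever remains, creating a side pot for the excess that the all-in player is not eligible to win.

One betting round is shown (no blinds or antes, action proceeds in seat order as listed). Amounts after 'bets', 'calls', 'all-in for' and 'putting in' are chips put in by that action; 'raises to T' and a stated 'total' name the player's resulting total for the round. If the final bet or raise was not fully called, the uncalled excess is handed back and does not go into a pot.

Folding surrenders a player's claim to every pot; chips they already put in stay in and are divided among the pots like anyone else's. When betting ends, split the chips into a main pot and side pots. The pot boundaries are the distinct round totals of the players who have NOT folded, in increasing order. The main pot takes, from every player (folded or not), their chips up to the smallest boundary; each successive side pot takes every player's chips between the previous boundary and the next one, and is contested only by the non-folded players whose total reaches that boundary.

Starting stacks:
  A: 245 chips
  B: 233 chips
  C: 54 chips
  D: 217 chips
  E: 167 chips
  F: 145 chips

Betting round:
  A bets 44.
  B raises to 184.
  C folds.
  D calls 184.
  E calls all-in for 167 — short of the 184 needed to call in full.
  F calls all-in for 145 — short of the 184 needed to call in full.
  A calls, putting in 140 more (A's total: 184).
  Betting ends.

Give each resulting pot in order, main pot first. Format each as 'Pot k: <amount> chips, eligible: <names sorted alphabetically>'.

Pot 1: 725 chips, eligible: A, B, D, E, F
Pot 2: 88 chips, eligible: A, B, D, E
Pot 3: 51 chips, eligible: A, B, D

Derivation:
Contributions: A=184, B=184, D=184, E=167, F=145
Folded: C
Pot levels (distinct totals of non-folded players): 145, 167, 184
Layer 1-145: 145 each from A, B, D, E, F = 145*5 = 725 chips; eligible A, B, D, E, F
Layer 146-167: 22 each from A, B, D, E = 22*4 = 88 chips; eligible A, B, D, E
Layer 168-184: 17 each from A, B, D = 17*3 = 51 chips; eligible A, B, D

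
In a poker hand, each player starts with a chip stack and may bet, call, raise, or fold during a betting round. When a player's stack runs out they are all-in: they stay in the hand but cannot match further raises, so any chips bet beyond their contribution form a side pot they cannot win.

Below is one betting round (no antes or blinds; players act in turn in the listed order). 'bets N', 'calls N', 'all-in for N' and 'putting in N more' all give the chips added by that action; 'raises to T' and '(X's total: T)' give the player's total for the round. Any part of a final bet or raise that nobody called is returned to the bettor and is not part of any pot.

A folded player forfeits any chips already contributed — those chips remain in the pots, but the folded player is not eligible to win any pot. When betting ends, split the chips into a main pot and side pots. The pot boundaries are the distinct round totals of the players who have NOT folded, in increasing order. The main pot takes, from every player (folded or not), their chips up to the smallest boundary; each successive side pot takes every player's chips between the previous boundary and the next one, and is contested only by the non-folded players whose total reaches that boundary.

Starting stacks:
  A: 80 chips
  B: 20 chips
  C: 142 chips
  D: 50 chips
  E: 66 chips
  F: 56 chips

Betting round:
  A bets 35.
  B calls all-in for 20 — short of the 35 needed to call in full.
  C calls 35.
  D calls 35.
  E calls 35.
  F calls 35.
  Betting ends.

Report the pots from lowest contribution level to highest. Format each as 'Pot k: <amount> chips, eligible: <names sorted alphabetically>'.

Pot 1: 120 chips, eligible: A, B, C, D, E, F
Pot 2: 75 chips, eligible: A, C, D, E, F

Derivation:
Contributions: A=35, B=20, C=35, D=35, E=35, F=35
Pot levels (distinct totals of non-folded players): 20, 35
Layer 1-20: 20 each from A, B, C, D, E, F = 20*6 = 120 chips; eligible A, B, C, D, E, F
Layer 21-35: 15 each from A, C, D, E, F = 15*5 = 75 chips; eligible A, C, D, E, F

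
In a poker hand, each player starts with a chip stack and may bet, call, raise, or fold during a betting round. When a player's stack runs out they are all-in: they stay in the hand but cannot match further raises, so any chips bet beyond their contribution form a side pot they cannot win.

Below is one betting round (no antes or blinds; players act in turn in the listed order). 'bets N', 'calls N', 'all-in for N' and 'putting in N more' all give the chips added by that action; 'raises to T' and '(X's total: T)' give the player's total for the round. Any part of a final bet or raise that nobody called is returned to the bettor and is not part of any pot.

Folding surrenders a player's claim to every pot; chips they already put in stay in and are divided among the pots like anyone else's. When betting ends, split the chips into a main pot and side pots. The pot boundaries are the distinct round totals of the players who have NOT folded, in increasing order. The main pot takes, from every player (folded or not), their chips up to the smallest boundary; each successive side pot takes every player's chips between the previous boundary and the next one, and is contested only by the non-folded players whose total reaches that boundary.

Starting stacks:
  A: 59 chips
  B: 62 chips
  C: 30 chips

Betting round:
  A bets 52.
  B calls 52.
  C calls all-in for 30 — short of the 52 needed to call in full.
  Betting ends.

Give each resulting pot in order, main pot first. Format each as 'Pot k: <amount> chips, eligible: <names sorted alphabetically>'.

Pot 1: 90 chips, eligible: A, B, C
Pot 2: 44 chips, eligible: A, B

Derivation:
Contributions: A=52, B=52, C=30
Pot levels (distinct totals of non-folded players): 30, 52
Layer 1-30: 30 each from A, B, C = 30*3 = 90 chips; eligible A, B, C
Layer 31-52: 22 each from A, B = 22*2 = 44 chips; eligible A, B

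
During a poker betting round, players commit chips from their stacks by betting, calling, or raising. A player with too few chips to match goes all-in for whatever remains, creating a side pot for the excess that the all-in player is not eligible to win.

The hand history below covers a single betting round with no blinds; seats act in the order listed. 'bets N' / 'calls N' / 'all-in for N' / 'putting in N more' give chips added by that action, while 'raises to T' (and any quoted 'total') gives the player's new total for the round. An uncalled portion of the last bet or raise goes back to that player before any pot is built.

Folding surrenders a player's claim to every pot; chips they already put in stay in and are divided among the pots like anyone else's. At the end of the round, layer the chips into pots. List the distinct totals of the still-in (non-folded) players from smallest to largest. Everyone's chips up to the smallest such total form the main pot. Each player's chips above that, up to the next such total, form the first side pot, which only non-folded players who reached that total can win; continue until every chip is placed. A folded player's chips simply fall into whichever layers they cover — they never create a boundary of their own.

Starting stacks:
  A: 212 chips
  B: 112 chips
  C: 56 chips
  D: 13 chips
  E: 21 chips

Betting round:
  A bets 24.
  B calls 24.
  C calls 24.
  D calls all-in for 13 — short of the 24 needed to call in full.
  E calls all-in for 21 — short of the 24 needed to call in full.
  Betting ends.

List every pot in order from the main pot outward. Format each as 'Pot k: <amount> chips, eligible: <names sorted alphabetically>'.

Pot 1: 65 chips, eligible: A, B, C, D, E
Pot 2: 32 chips, eligible: A, B, C, E
Pot 3: 9 chips, eligible: A, B, C

Derivation:
Contributions: A=24, B=24, C=24, D=13, E=21
Pot levels (distinct totals of non-folded players): 13, 21, 24
Layer 1-13: 13 each from A, B, C, D, E = 13*5 = 65 chips; eligible A, B, C, D, E
Layer 14-21: 8 each from A, B, C, E = 8*4 = 32 chips; eligible A, B, C, E
Layer 22-24: 3 each from A, B, C = 3*3 = 9 chips; eligible A, B, C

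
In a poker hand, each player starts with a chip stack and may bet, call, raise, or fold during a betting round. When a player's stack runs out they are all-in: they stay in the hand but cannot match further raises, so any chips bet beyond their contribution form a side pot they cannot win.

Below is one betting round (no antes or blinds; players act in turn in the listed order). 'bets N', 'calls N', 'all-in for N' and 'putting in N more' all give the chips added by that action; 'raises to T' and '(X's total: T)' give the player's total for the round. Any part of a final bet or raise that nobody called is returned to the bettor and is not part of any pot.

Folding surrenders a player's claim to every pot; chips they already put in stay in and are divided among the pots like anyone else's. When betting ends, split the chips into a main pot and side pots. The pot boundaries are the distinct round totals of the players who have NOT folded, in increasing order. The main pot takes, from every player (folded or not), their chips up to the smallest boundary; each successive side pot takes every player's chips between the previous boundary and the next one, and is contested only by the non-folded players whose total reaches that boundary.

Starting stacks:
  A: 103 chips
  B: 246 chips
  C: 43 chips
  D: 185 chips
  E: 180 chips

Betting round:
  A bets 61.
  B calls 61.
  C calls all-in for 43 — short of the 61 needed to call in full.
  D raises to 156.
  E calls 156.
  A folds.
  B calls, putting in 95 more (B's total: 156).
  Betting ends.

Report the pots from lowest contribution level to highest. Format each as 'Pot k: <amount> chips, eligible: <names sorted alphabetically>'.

Pot 1: 215 chips, eligible: B, C, D, E
Pot 2: 357 chips, eligible: B, D, E

Derivation:
Contributions: A=61, B=156, C=43, D=156, E=156
Folded: A
Pot levels (distinct totals of non-folded players): 43, 156
Layer 1-43: 43 each from A, B, C, D, E = 43*5 = 215 chips; eligible B, C, D, E
Layer 44-156: A 18 + B 113 + D 113 + E 113 = 357 chips; eligible B, D, E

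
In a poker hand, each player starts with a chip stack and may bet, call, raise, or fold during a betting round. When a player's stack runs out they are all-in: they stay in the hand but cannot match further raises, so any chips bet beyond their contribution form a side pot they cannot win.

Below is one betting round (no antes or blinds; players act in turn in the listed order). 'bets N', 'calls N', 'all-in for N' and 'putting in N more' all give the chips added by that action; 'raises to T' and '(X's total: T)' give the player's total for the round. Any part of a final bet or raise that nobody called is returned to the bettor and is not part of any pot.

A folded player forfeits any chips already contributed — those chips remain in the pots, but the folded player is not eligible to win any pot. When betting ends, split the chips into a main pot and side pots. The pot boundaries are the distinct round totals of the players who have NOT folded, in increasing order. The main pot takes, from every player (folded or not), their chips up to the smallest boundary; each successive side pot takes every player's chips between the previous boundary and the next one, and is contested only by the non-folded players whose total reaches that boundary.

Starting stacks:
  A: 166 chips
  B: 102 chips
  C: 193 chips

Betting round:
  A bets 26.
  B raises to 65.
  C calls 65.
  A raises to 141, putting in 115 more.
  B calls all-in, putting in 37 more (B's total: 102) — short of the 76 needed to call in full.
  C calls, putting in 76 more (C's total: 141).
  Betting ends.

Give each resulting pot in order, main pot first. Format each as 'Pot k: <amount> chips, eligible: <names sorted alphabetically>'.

Contributions: A=141, B=102, C=141
Pot levels (distinct totals of non-folded players): 102, 141
Layer 1-102: 102 each from A, B, C = 102*3 = 306 chips; eligible A, B, C
Layer 103-141: 39 each from A, C = 39*2 = 78 chips; eligible A, C

Pot 1: 306 chips, eligible: A, B, C
Pot 2: 78 chips, eligible: A, C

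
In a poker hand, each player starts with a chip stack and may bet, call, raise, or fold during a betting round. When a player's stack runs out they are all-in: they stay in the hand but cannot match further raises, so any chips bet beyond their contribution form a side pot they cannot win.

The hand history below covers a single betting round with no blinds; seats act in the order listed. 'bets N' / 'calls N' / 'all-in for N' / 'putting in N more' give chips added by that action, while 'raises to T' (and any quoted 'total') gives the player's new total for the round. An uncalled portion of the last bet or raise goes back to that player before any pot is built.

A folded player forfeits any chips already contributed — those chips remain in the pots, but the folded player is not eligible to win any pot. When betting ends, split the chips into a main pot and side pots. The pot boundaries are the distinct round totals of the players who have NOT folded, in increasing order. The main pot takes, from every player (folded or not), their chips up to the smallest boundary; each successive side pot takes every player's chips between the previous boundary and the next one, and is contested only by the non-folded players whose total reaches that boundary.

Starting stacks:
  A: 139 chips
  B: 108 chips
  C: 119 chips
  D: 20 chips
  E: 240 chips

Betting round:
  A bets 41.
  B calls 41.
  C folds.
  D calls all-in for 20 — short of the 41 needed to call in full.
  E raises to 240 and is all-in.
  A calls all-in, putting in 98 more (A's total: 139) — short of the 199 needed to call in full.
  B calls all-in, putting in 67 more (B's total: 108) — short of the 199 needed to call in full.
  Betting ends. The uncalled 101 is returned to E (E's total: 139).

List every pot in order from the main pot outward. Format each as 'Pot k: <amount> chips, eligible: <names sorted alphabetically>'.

Pot 1: 80 chips, eligible: A, B, D, E
Pot 2: 264 chips, eligible: A, B, E
Pot 3: 62 chips, eligible: A, E

Derivation:
Contributions (after 101 returned to E): A=139, B=108, D=20, E=139
Folded: C
Pot levels (distinct totals of non-folded players): 20, 108, 139
Layer 1-20: 20 each from A, B, D, E = 20*4 = 80 chips; eligible A, B, D, E
Layer 21-108: 88 each from A, B, E = 88*3 = 264 chips; eligible A, B, E
Layer 109-139: 31 each from A, E = 31*2 = 62 chips; eligible A, E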